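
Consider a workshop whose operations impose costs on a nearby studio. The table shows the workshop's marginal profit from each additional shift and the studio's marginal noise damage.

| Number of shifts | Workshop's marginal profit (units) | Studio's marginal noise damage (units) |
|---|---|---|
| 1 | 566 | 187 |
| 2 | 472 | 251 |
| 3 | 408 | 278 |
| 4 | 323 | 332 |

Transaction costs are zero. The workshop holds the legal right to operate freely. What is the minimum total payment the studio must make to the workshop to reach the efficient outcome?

Left alone the workshop would choose level 4 (marginal profit stays positive).
Efficient level: k* = 3 (marginal profit ≥ marginal noise damage through 3).
The studio must at least cover the workshop's forgone profit from cutting 4→3: 323 = 323.

323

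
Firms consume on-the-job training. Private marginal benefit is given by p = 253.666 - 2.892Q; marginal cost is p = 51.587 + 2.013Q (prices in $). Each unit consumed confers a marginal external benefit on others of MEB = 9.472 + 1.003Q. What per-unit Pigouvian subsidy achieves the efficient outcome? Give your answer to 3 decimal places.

subsidy = $63.851 per unit

Social marginal benefit = demand + MEB = 263.138 - 1.889Q.
Set SMB = MC: 263.138 - 1.889Q = 51.587 + 2.013Q → Q* = 54.2160.
The Pigouvian subsidy equals MEB at Q*: 9.472 + 1.003×54.2160 = 63.8506.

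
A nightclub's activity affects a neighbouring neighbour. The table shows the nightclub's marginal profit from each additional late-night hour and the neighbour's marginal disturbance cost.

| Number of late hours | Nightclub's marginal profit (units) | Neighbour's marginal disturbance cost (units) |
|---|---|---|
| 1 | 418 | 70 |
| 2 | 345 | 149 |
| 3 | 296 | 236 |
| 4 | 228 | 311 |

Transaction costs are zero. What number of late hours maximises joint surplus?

Bargaining reaches the level where marginal profit last exceeds marginal disturbance cost.
That holds through level 3 (296 ≥ 236) but not at 4 (228 < 311).

3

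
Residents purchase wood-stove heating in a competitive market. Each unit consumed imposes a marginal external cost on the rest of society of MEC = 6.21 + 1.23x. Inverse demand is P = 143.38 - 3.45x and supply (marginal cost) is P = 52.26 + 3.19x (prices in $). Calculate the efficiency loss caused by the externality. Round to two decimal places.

Market equilibrium (private): 52.26 + 3.19x = 143.38 - 3.45x → x_m = 13.7229.
Social marginal benefit = demand − MEC = 137.17 - 4.68x.
Set SMB = MC: 137.17 - 4.68x = 52.26 + 3.19x → x* = 10.7891.
Between x* and x_m the wedge MC − SMB runs linearly from 0 to MEC(x_m), so the loss is a triangle.
DWL = ½ × 2.9338 × 23.0892 = 33.8695.

DWL = $33.87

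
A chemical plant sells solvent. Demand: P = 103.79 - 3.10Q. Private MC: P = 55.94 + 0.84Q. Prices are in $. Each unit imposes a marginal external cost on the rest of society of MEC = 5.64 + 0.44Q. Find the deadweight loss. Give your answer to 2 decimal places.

Market equilibrium (private): 55.94 + 0.84Q = 103.79 - 3.10Q → Q_m = 12.1447.
Social marginal cost = private MC + MEC = 61.58 + 1.28Q.
Set SMC = demand: 61.58 + 1.28Q = 103.79 - 3.10Q → Q* = 9.6370.
Between Q* and Q_m the wedge SMC − demand runs linearly from 0 to MEC(Q_m), so the loss is a triangle.
DWL = ½ × 2.5077 × 10.9837 = 13.7719.

DWL = $13.77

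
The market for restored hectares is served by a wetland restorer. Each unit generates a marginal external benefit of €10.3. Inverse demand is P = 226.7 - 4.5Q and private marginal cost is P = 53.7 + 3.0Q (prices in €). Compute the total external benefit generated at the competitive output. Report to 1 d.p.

€237.6

Market equilibrium (private): 53.7 + 3.0Q = 226.7 - 4.5Q → Q_m = 23.0667.
Total external benefit = MEB × Q_m = 10.3 × 23.0667 = 237.5870.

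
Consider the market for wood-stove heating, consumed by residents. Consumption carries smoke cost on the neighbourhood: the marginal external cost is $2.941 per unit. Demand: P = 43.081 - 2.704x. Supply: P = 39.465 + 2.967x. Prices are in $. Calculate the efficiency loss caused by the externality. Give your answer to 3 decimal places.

Market equilibrium (private): 39.465 + 2.967x = 43.081 - 2.704x → x_m = 0.6376.
Social marginal benefit = demand − MEC = 40.140 - 2.704x.
Set SMB = MC: 40.140 - 2.704x = 39.465 + 2.967x → x* = 0.1190.
The loss is the area between SMB and MC from x* to x_m; with linear curves that's a triangle of height MEC(x_m).
DWL = ½ × 0.5186 × 2.9410 = 0.7626.

DWL = $0.763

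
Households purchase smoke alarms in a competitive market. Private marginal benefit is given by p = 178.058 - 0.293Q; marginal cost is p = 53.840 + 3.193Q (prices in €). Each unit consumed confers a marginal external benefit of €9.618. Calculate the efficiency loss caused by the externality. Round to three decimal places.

DWL = €13.268

Market equilibrium (private): 53.840 + 3.193Q = 178.058 - 0.293Q → Q_m = 35.6334.
Social marginal benefit = demand + MEB = 187.676 - 0.293Q.
Set SMB = MC: 187.676 - 0.293Q = 53.840 + 3.193Q → Q* = 38.3924.
The loss is the area between SMB and MC from Q* to Q_m; with linear curves that's a triangle of height MEB(Q_m).
DWL = ½ × 2.7590 × 9.6180 = 13.2680.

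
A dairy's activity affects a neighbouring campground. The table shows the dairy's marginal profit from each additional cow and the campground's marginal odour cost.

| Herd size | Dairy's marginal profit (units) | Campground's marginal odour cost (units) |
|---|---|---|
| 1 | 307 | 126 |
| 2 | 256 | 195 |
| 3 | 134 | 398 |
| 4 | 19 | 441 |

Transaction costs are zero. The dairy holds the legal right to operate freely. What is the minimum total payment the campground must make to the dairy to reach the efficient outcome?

153

Left alone the dairy would choose level 4 (marginal profit stays positive).
Efficient level: k* = 2 (marginal profit ≥ marginal odour cost through 2).
The campground must at least cover the dairy's forgone profit from cutting 4→2: 134 + 19 = 153.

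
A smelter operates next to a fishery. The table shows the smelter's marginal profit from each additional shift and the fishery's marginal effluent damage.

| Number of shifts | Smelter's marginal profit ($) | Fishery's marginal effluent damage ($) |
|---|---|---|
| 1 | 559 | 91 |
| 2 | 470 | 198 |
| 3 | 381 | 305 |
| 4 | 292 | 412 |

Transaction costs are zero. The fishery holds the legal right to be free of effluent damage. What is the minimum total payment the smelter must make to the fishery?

Efficient level: marginal profit ≥ marginal effluent damage through level 3, so k* = 3.
With the fishery holding the right, the smelter must at least compensate total damage at k*: 91 + 198 + 305 = 594.

$594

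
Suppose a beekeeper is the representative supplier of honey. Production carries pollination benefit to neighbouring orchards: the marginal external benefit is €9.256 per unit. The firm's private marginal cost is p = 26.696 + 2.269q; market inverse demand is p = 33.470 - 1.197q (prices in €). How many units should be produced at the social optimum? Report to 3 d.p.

q* = 4.625

Social marginal cost = private MC − MEB = 17.440 + 2.269q.
Set SMC = demand: 17.440 + 2.269q = 33.470 - 1.197q → q* = 4.6249.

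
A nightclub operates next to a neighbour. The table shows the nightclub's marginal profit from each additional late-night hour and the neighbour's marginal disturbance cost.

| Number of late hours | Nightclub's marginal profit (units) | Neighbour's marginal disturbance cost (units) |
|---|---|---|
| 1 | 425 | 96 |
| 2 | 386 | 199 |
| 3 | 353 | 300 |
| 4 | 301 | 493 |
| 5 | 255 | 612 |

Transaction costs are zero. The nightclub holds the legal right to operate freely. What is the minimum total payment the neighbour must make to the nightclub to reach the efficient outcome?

556

Left alone the nightclub would choose level 5 (marginal profit stays positive).
Efficient level: k* = 3 (marginal profit ≥ marginal disturbance cost through 3).
The neighbour must at least cover the nightclub's forgone profit from cutting 5→3: 301 + 255 = 556.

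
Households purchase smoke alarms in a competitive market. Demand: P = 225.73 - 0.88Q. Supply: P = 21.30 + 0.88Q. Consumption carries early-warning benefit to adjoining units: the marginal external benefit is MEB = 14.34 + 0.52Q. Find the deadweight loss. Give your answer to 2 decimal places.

DWL = 2252.43

Market equilibrium (private): 21.30 + 0.88Q = 225.73 - 0.88Q → Q_m = 116.1534.
Social marginal benefit = demand + MEB = 240.07 - 0.36Q.
Set SMB = MC: 240.07 - 0.36Q = 21.30 + 0.88Q → Q* = 176.4274.
The welfare-loss triangle has base |Q_m − Q*| and height MEB(Q_m) (the vertical gap between SMB and MC is zero at Q* and MEB at Q_m).
DWL = ½ × 60.2740 × 74.7398 = 2252.4334.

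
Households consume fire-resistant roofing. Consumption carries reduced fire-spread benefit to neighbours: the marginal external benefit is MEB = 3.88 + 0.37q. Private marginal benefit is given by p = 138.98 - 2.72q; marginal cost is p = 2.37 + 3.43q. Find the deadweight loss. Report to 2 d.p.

DWL = 12.66

Market equilibrium (private): 2.37 + 3.43q = 138.98 - 2.72q → q_m = 22.2130.
Social marginal benefit = demand + MEB = 142.86 - 2.35q.
Set SMB = MC: 142.86 - 2.35q = 2.37 + 3.43q → q* = 24.3062.
The welfare-loss triangle has base |q_m − q*| and height MEB(q_m) (the vertical gap between SMB and MC is zero at q* and MEB at q_m).
DWL = ½ × 2.0932 × 12.0988 = 12.6626.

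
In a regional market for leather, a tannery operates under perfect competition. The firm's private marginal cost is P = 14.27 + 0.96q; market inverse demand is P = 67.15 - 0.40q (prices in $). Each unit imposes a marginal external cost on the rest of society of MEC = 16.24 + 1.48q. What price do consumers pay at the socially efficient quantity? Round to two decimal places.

Social marginal cost = private MC + MEC = 30.51 + 2.44q.
Set SMC = demand: 30.51 + 2.44q = 67.15 - 0.40q → q* = 12.9014.
Consumer price on the demand curve at q*: 67.15 − 0.40×12.9014 = 61.9894.

P = $61.99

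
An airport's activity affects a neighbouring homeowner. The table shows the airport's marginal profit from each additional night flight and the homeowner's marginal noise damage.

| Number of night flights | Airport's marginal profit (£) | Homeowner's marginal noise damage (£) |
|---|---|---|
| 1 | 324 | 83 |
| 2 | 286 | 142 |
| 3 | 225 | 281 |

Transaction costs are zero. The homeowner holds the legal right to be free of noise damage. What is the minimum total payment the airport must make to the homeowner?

Efficient level: marginal profit ≥ marginal noise damage through level 2, so k* = 2.
With the homeowner holding the right, the airport must at least compensate total damage at k*: 83 + 142 = 225.

£225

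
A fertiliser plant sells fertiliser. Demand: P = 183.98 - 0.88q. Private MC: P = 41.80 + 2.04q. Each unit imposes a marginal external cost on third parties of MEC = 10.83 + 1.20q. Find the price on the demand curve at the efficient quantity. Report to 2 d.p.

Social marginal cost = private MC + MEC = 52.63 + 3.24q.
Set SMC = demand: 52.63 + 3.24q = 183.98 - 0.88q → q* = 31.8811.
Consumer price on the demand curve at q*: 183.98 − 0.88×31.8811 = 155.9246.

P = 155.92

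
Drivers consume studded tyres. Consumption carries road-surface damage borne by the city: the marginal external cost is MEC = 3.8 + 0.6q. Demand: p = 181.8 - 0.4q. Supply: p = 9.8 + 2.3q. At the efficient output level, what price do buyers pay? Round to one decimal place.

Social marginal benefit = demand − MEC = 178.0 - q.
Set SMB = MC: 178.0 - q = 9.8 + 2.3q → q* = 50.9697.
Consumer price on the demand curve at q*: 181.8 − 0.4×50.9697 = 161.4121.

P = 161.4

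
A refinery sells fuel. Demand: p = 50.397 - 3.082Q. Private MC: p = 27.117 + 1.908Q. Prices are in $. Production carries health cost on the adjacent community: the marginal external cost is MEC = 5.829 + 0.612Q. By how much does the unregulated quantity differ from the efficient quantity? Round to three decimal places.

Market equilibrium (private): 27.117 + 1.908Q = 50.397 - 3.082Q → Q_m = 4.6653.
Social marginal cost = private MC + MEC = 32.946 + 2.520Q.
Set SMC = demand: 32.946 + 2.520Q = 50.397 - 3.082Q → Q* = 3.1151.
Gap = |4.6653 − 3.1151| = 1.5502.

1.550 units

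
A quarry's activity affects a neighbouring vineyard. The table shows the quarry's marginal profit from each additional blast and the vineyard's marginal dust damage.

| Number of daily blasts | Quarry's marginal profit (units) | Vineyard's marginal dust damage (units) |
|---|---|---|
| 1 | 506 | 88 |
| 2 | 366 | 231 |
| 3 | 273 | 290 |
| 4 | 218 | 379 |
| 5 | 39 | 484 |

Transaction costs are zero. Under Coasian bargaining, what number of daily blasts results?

2

Bargaining reaches the level where marginal profit last exceeds marginal dust damage.
That holds through level 2 (366 ≥ 231) but not at 3 (273 < 290).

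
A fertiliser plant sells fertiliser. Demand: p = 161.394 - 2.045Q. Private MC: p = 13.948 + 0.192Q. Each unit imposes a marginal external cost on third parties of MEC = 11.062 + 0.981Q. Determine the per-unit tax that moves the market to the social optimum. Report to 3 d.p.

Social marginal cost = private MC + MEC = 25.010 + 1.173Q.
Set SMC = demand: 25.010 + 1.173Q = 161.394 - 2.045Q → Q* = 42.3816.
The Pigouvian tax equals MEC at Q*: 11.062 + 0.981×42.3816 = 52.6383.

tax = 52.638 per unit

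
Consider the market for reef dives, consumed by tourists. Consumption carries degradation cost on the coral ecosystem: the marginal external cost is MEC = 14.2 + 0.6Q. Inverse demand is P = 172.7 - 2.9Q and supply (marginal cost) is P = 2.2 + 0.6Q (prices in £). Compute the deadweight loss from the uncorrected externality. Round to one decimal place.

Market equilibrium (private): 2.2 + 0.6Q = 172.7 - 2.9Q → Q_m = 48.7143.
Social marginal benefit = demand − MEC = 158.5 - 3.5Q.
Set SMB = MC: 158.5 - 3.5Q = 2.2 + 0.6Q → Q* = 38.1220.
Between Q* and Q_m the wedge MC − SMB runs linearly from 0 to MEC(Q_m), so the loss is a triangle.
DWL = ½ × 10.5923 × 43.4286 = 230.0044.

DWL = £230.0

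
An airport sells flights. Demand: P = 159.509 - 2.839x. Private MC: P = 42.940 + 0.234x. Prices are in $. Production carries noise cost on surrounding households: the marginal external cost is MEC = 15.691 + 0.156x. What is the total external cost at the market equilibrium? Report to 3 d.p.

$707.448

Market equilibrium (private): 42.940 + 0.234x = 159.509 - 2.839x → x_m = 37.9333.
Total external cost = ∫₀^{x_m} (15.691 + 0.156x) dx = 15.691×37.9333 + ½×0.156×37.9333² = 707.4484.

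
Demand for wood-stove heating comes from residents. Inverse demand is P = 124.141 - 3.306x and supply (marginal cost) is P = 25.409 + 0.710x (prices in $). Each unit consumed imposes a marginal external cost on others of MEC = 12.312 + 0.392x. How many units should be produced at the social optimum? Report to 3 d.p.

Social marginal benefit = demand − MEC = 111.829 - 3.698x.
Set SMB = MC: 111.829 - 3.698x = 25.409 + 0.710x → x* = 19.6053.

x* = 19.605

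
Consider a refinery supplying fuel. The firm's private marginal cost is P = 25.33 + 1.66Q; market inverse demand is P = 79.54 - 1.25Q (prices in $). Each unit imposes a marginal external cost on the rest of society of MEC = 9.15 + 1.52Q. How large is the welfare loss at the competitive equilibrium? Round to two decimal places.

Market equilibrium (private): 25.33 + 1.66Q = 79.54 - 1.25Q → Q_m = 18.6289.
Social marginal cost = private MC + MEC = 34.48 + 3.18Q.
Set SMC = demand: 34.48 + 3.18Q = 79.54 - 1.25Q → Q* = 10.1716.
The loss is the area between SMC and demand from Q* to Q_m; with linear curves that's a triangle of height MEC(Q_m).
DWL = ½ × 8.4573 × 37.4659 = 158.4302.

DWL = $158.43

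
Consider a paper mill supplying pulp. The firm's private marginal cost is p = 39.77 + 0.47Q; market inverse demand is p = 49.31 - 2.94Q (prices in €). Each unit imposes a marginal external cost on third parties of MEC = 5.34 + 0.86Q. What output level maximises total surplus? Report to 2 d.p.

Q* = 0.98

Social marginal cost = private MC + MEC = 45.11 + 1.33Q.
Set SMC = demand: 45.11 + 1.33Q = 49.31 - 2.94Q → Q* = 0.9836.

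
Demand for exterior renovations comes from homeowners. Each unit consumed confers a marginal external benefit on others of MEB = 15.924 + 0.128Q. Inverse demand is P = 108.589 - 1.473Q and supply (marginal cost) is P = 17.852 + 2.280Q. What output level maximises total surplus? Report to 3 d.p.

Social marginal benefit = demand + MEB = 124.513 - 1.345Q.
Set SMB = MC: 124.513 - 1.345Q = 17.852 + 2.280Q → Q* = 29.4237.

Q* = 29.424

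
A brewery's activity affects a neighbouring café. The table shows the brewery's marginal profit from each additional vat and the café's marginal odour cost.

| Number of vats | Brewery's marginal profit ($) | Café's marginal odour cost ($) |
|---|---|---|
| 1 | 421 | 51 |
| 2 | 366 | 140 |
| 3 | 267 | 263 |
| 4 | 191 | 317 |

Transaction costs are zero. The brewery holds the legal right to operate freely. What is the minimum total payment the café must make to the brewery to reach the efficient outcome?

Left alone the brewery would choose level 4 (marginal profit stays positive).
Efficient level: k* = 3 (marginal profit ≥ marginal odour cost through 3).
The café must at least cover the brewery's forgone profit from cutting 4→3: 191 = 191.

$191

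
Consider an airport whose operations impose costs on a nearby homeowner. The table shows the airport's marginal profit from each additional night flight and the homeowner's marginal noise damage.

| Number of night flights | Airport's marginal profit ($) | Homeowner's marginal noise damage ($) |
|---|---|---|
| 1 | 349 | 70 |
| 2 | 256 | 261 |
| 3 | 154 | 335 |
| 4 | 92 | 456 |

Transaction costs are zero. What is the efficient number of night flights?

1

Bargaining reaches the level where marginal profit last exceeds marginal noise damage.
That holds through level 1 (349 ≥ 70) but not at 2 (256 < 261).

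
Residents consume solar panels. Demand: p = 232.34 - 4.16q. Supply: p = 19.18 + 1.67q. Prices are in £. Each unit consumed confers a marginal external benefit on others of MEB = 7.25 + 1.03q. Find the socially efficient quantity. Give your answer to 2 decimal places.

Social marginal benefit = demand + MEB = 239.59 - 3.13q.
Set SMB = MC: 239.59 - 3.13q = 19.18 + 1.67q → q* = 45.9188.

q* = 45.92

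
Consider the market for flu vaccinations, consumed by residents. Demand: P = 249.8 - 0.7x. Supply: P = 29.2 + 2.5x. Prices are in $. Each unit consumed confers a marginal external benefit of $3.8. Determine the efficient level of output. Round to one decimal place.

x* = 70.1

Social marginal benefit = demand + MEB = 253.6 - 0.7x.
Set SMB = MC: 253.6 - 0.7x = 29.2 + 2.5x → x* = 70.1250.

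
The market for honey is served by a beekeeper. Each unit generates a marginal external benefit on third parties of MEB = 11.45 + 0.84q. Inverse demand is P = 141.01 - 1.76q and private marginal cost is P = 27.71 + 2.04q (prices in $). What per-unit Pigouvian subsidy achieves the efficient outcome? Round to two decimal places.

subsidy = $46.85 per unit

Social marginal cost = private MC − MEB = 16.26 + 1.20q.
Set SMC = demand: 16.26 + 1.20q = 141.01 - 1.76q → q* = 42.1453.
The Pigouvian subsidy equals MEB at q*: 11.45 + 0.84×42.1453 = 46.8521.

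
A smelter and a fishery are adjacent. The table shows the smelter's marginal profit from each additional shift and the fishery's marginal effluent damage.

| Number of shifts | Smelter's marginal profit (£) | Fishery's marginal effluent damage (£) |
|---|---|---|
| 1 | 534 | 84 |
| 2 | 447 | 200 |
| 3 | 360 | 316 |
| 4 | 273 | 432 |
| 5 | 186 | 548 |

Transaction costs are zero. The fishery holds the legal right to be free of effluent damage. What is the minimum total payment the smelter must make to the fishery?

£600

Efficient level: marginal profit ≥ marginal effluent damage through level 3, so k* = 3.
With the fishery holding the right, the smelter must at least compensate total damage at k*: 84 + 200 + 316 = 600.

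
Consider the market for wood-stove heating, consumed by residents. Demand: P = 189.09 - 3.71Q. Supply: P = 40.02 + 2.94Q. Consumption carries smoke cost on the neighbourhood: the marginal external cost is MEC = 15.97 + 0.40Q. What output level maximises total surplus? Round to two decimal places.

Q* = 18.88

Social marginal benefit = demand − MEC = 173.12 - 4.11Q.
Set SMB = MC: 173.12 - 4.11Q = 40.02 + 2.94Q → Q* = 18.8794.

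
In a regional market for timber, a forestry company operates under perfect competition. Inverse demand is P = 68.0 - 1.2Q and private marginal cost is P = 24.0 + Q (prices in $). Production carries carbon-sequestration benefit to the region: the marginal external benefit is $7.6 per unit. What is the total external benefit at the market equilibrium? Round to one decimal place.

$152.0

Market equilibrium (private): 24.0 + Q = 68.0 - 1.2Q → Q_m = 20.0000.
Total external benefit = MEB × Q_m = 7.6 × 20.0000 = 152.0000.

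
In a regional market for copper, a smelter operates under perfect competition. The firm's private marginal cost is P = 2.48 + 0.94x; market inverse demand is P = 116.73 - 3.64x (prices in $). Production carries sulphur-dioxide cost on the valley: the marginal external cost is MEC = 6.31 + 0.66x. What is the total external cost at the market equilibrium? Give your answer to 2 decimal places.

Market equilibrium (private): 2.48 + 0.94x = 116.73 - 3.64x → x_m = 24.9454.
Total external cost = ∫₀^{x_m} (6.31 + 0.66x) dx = 6.31×24.9454 + ½×0.66×24.9454² = 362.7556.

$362.76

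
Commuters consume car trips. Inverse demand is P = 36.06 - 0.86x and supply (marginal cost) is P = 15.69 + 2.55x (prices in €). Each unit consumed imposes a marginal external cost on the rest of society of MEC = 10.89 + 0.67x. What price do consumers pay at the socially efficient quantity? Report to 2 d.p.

P = €34.06

Social marginal benefit = demand − MEC = 25.17 - 1.53x.
Set SMB = MC: 25.17 - 1.53x = 15.69 + 2.55x → x* = 2.3235.
Consumer price on the demand curve at x*: 36.06 − 0.86×2.3235 = 34.0618.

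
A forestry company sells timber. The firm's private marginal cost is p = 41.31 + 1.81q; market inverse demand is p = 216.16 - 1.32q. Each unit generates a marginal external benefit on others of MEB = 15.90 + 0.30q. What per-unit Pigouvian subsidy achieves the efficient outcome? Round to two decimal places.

subsidy = 36.12 per unit

Social marginal cost = private MC − MEB = 25.41 + 1.51q.
Set SMC = demand: 25.41 + 1.51q = 216.16 - 1.32q → q* = 67.4028.
The Pigouvian subsidy equals MEB at q*: 15.90 + 0.30×67.4028 = 36.1208.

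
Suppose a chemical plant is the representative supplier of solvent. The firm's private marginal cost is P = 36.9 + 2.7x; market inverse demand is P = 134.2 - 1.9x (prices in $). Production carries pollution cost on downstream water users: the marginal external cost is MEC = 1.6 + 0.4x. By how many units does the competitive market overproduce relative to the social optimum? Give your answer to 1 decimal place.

Market equilibrium (private): 36.9 + 2.7x = 134.2 - 1.9x → x_m = 21.1522.
Social marginal cost = private MC + MEC = 38.5 + 3.1x.
Set SMC = demand: 38.5 + 3.1x = 134.2 - 1.9x → x* = 19.1400.
Gap = |21.1522 − 19.1400| = 2.0122.

2.0 units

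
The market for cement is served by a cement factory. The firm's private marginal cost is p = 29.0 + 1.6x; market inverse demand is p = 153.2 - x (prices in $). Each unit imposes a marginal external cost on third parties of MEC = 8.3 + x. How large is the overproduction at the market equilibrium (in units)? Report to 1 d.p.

15.6 units

Market equilibrium (private): 29.0 + 1.6x = 153.2 - x → x_m = 47.7692.
Social marginal cost = private MC + MEC = 37.3 + 2.6x.
Set SMC = demand: 37.3 + 2.6x = 153.2 - x → x* = 32.1944.
Gap = |47.7692 − 32.1944| = 15.5748.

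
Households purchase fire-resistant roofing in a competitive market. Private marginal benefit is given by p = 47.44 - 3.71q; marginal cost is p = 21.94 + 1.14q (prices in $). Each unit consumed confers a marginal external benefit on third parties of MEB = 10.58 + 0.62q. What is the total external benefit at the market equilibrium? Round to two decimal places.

$64.20

Market equilibrium (private): 21.94 + 1.14q = 47.44 - 3.71q → q_m = 5.2577.
Total external benefit = ∫₀^{q_m} (10.58 + 0.62q) dq = 10.58×5.2577 + ½×0.62×5.2577² = 64.1959.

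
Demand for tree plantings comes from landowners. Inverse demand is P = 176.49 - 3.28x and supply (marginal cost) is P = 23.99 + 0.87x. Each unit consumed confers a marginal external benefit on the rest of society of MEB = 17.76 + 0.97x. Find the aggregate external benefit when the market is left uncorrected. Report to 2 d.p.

1307.54

Market equilibrium (private): 23.99 + 0.87x = 176.49 - 3.28x → x_m = 36.7470.
Total external benefit = ∫₀^{x_m} (17.76 + 0.97x) dx = 17.76×36.7470 + ½×0.97×36.7470² = 1307.5426.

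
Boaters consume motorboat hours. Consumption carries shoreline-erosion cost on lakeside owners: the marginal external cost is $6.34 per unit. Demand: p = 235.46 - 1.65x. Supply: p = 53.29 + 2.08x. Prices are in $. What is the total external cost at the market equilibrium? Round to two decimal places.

$309.64

Market equilibrium (private): 53.29 + 2.08x = 235.46 - 1.65x → x_m = 48.8391.
Total external cost = MEC × x_m = 6.34 × 48.8391 = 309.6399.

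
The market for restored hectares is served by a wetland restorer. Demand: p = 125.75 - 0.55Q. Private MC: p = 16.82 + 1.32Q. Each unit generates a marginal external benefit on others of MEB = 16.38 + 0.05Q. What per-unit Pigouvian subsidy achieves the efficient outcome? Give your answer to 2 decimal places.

subsidy = 19.82 per unit

Social marginal cost = private MC − MEB = 0.44 + 1.27Q.
Set SMC = demand: 0.44 + 1.27Q = 125.75 - 0.55Q → Q* = 68.8516.
The Pigouvian subsidy equals MEB at Q*: 16.38 + 0.05×68.8516 = 19.8226.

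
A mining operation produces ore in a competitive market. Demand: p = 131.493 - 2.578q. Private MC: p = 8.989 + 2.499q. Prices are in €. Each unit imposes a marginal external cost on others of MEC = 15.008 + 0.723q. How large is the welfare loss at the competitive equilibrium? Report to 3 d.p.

DWL = €90.795

Market equilibrium (private): 8.989 + 2.499q = 131.493 - 2.578q → q_m = 24.1292.
Social marginal cost = private MC + MEC = 23.997 + 3.222q.
Set SMC = demand: 23.997 + 3.222q = 131.493 - 2.578q → q* = 18.5338.
The loss is the area between SMC and demand from q* to q_m; with linear curves that's a triangle of height MEC(q_m).
DWL = ½ × 5.5954 × 32.4534 = 90.7949.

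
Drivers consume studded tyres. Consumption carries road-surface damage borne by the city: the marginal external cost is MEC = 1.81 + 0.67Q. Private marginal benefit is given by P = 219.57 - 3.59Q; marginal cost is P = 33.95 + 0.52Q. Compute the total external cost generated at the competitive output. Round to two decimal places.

765.04

Market equilibrium (private): 33.95 + 0.52Q = 219.57 - 3.59Q → Q_m = 45.1630.
Total external cost = ∫₀^{Q_m} (1.81 + 0.67Q) dQ = 1.81×45.1630 + ½×0.67×45.1630² = 765.0434.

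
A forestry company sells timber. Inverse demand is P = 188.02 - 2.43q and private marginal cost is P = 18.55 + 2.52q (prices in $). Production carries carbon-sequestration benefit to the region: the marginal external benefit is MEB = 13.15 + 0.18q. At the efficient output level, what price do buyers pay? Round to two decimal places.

Social marginal cost = private MC − MEB = 5.40 + 2.34q.
Set SMC = demand: 5.40 + 2.34q = 188.02 - 2.43q → q* = 38.2851.
Consumer price on the demand curve at q*: 188.02 − 2.43×38.2851 = 94.9872.

P = $94.99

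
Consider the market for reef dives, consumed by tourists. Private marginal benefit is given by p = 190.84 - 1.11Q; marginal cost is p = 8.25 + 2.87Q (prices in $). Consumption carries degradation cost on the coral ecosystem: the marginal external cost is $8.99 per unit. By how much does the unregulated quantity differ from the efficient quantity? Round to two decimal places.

Market equilibrium (private): 8.25 + 2.87Q = 190.84 - 1.11Q → Q_m = 45.8769.
Social marginal benefit = demand − MEC = 181.85 - 1.11Q.
Set SMB = MC: 181.85 - 1.11Q = 8.25 + 2.87Q → Q* = 43.6181.
Gap = |45.8769 − 43.6181| = 2.2588.

2.26 units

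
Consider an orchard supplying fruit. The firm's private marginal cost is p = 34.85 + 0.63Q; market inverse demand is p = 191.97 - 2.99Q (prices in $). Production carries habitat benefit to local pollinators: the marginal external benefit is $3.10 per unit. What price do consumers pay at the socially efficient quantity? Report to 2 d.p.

P = $59.63

Social marginal cost = private MC − MEB = 31.75 + 0.63Q.
Set SMC = demand: 31.75 + 0.63Q = 191.97 - 2.99Q → Q* = 44.2597.
Consumer price on the demand curve at Q*: 191.97 − 2.99×44.2597 = 59.6335.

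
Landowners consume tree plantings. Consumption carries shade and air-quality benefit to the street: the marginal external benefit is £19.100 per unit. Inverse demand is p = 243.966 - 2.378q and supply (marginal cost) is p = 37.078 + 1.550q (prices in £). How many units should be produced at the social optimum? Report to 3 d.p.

q* = 57.533

Social marginal benefit = demand + MEB = 263.066 - 2.378q.
Set SMB = MC: 263.066 - 2.378q = 37.078 + 1.550q → q* = 57.5326.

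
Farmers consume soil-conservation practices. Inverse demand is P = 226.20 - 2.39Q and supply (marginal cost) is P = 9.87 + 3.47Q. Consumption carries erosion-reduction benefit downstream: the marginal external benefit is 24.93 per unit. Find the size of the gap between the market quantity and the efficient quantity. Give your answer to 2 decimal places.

Market equilibrium (private): 9.87 + 3.47Q = 226.20 - 2.39Q → Q_m = 36.9164.
Social marginal benefit = demand + MEB = 251.13 - 2.39Q.
Set SMB = MC: 251.13 - 2.39Q = 9.87 + 3.47Q → Q* = 41.1706.
Gap = |36.9164 − 41.1706| = 4.2542.

4.25 units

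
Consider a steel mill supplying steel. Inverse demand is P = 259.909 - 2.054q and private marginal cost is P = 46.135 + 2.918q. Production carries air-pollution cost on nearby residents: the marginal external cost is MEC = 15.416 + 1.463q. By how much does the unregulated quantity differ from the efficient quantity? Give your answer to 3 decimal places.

12.171 units

Market equilibrium (private): 46.135 + 2.918q = 259.909 - 2.054q → q_m = 42.9956.
Social marginal cost = private MC + MEC = 61.551 + 4.381q.
Set SMC = demand: 61.551 + 4.381q = 259.909 - 2.054q → q* = 30.8249.
Gap = |42.9956 − 30.8249| = 12.1707.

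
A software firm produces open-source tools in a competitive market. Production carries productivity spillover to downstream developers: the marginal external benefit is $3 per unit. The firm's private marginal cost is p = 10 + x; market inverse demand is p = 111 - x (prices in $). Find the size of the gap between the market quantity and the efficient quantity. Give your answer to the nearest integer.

2 units

Market equilibrium (private): 10 + x = 111 - x → x_m = 50.5000.
Social marginal cost = private MC − MEB = 7 + x.
Set SMC = demand: 7 + x = 111 - x → x* = 52.0000.
Gap = |50.5000 − 52.0000| = 1.5000.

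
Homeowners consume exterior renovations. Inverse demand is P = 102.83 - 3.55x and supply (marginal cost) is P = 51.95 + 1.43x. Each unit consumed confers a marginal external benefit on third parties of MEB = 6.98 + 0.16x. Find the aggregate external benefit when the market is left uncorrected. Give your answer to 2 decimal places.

Market equilibrium (private): 51.95 + 1.43x = 102.83 - 3.55x → x_m = 10.2169.
Total external benefit = ∫₀^{x_m} (6.98 + 0.16x) dx = 6.98×10.2169 + ½×0.16×10.2169² = 79.6648.

79.66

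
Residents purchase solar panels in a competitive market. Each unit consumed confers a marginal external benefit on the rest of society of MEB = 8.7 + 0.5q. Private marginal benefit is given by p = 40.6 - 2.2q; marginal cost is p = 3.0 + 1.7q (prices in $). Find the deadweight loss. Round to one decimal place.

Market equilibrium (private): 3.0 + 1.7q = 40.6 - 2.2q → q_m = 9.6410.
Social marginal benefit = demand + MEB = 49.3 - 1.7q.
Set SMB = MC: 49.3 - 1.7q = 3.0 + 1.7q → q* = 13.6176.
Height of the DWL triangle at q_m is SMB(q_m) − MC(q_m) = MEB(q_m) = 13.5205.
DWL = ½ × 3.9766 × 13.5205 = 26.8828.

DWL = $26.9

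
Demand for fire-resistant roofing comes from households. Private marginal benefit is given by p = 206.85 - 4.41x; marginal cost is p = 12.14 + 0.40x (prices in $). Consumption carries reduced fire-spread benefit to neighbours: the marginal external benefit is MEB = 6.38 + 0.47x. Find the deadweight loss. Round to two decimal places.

DWL = $74.36

Market equilibrium (private): 12.14 + 0.40x = 206.85 - 4.41x → x_m = 40.4802.
Social marginal benefit = demand + MEB = 213.23 - 3.94x.
Set SMB = MC: 213.23 - 3.94x = 12.14 + 0.40x → x* = 46.3341.
Between x* and x_m the wedge SMB − MC runs linearly from 0 to MEB(x_m), so the loss is a triangle.
DWL = ½ × 5.8539 × 25.4057 = 74.3612.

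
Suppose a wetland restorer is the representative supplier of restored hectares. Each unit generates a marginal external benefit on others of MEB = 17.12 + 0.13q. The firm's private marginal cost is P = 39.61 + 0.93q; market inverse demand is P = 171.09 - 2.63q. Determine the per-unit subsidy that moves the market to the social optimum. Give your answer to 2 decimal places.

Social marginal cost = private MC − MEB = 22.49 + 0.80q.
Set SMC = demand: 22.49 + 0.80q = 171.09 - 2.63q → q* = 43.3236.
The Pigouvian subsidy equals MEB at q*: 17.12 + 0.13×43.3236 = 22.7521.

subsidy = 22.75 per unit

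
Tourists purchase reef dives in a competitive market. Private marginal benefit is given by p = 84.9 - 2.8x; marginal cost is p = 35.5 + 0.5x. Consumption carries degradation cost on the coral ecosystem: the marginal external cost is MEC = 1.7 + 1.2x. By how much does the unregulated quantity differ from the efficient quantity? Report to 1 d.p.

4.4 units

Market equilibrium (private): 35.5 + 0.5x = 84.9 - 2.8x → x_m = 14.9697.
Social marginal benefit = demand − MEC = 83.2 - 4.0x.
Set SMB = MC: 83.2 - 4.0x = 35.5 + 0.5x → x* = 10.6000.
Gap = |14.9697 − 10.6000| = 4.3697.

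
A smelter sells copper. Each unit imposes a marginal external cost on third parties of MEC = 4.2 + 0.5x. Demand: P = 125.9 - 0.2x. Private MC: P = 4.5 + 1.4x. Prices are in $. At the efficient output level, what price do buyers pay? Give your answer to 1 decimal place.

Social marginal cost = private MC + MEC = 8.7 + 1.9x.
Set SMC = demand: 8.7 + 1.9x = 125.9 - 0.2x → x* = 55.8095.
Consumer price on the demand curve at x*: 125.9 − 0.2×55.8095 = 114.7381.

P = $114.7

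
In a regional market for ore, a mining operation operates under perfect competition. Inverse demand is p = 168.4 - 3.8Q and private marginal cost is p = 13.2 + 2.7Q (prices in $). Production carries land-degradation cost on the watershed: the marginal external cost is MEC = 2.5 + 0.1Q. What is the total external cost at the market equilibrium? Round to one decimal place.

$88.2

Market equilibrium (private): 13.2 + 2.7Q = 168.4 - 3.8Q → Q_m = 23.8769.
Total external cost = ∫₀^{Q_m} (2.5 + 0.1Q) dQ = 2.5×23.8769 + ½×0.1×23.8769² = 88.1976.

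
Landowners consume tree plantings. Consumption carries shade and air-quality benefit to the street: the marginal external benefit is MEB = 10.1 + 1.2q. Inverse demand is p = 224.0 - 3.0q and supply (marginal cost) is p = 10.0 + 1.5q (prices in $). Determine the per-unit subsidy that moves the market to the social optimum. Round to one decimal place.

Social marginal benefit = demand + MEB = 234.1 - 1.8q.
Set SMB = MC: 234.1 - 1.8q = 10.0 + 1.5q → q* = 67.9091.
The Pigouvian subsidy equals MEB at q*: 10.1 + 1.2×67.9091 = 91.5909.

subsidy = $91.6 per unit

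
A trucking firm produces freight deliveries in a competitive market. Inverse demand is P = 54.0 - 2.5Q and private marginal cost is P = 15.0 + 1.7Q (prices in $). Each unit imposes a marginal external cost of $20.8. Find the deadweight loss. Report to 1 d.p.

Market equilibrium (private): 15.0 + 1.7Q = 54.0 - 2.5Q → Q_m = 9.2857.
Social marginal cost = private MC + MEC = 35.8 + 1.7Q.
Set SMC = demand: 35.8 + 1.7Q = 54.0 - 2.5Q → Q* = 4.3333.
The loss is the area between SMC and demand from Q* to Q_m; with linear curves that's a triangle of height MEC(Q_m).
DWL = ½ × 4.9524 × 20.8000 = 51.5050.

DWL = $51.5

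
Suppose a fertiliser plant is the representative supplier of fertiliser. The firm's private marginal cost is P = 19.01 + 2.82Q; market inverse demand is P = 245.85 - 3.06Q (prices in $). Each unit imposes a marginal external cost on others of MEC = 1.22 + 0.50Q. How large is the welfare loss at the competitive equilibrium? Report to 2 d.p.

DWL = $32.96

Market equilibrium (private): 19.01 + 2.82Q = 245.85 - 3.06Q → Q_m = 38.5782.
Social marginal cost = private MC + MEC = 20.23 + 3.32Q.
Set SMC = demand: 20.23 + 3.32Q = 245.85 - 3.06Q → Q* = 35.3636.
Height of the DWL triangle at Q_m is SMC(Q_m) − demand(Q_m) = MEC(Q_m) = 20.5091.
DWL = ½ × 3.2146 × 20.5091 = 32.9643.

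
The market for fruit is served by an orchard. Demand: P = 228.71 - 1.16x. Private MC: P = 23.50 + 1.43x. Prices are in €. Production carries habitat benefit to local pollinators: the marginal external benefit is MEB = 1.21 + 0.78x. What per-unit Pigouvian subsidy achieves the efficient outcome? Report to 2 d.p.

subsidy = €90.16 per unit

Social marginal cost = private MC − MEB = 22.29 + 0.65x.
Set SMC = demand: 22.29 + 0.65x = 228.71 - 1.16x → x* = 114.0442.
The Pigouvian subsidy equals MEB at x*: 1.21 + 0.78×114.0442 = 90.1645.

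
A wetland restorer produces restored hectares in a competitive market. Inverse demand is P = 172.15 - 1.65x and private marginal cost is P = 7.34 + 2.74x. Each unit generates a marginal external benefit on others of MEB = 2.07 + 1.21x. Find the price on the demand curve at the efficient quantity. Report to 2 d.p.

Social marginal cost = private MC − MEB = 5.27 + 1.53x.
Set SMC = demand: 5.27 + 1.53x = 172.15 - 1.65x → x* = 52.4780.
Consumer price on the demand curve at x*: 172.15 − 1.65×52.4780 = 85.5613.

P = 85.56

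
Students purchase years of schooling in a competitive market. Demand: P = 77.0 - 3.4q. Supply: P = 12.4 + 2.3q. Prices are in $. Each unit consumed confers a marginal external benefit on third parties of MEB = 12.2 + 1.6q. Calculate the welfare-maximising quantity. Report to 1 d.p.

Social marginal benefit = demand + MEB = 89.2 - 1.8q.
Set SMB = MC: 89.2 - 1.8q = 12.4 + 2.3q → q* = 18.7317.

q* = 18.7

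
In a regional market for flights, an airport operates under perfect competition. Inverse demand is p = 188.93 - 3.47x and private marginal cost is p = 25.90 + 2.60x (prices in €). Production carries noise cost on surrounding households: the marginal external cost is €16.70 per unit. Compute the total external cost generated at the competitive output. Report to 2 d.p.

Market equilibrium (private): 25.90 + 2.60x = 188.93 - 3.47x → x_m = 26.8583.
Total external cost = MEC × x_m = 16.70 × 26.8583 = 448.5336.

€448.53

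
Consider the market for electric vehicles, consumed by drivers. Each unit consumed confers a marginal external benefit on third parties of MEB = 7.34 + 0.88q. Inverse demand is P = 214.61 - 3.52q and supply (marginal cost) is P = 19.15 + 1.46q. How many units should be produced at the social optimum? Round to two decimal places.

q* = 49.46

Social marginal benefit = demand + MEB = 221.95 - 2.64q.
Set SMB = MC: 221.95 - 2.64q = 19.15 + 1.46q → q* = 49.4634.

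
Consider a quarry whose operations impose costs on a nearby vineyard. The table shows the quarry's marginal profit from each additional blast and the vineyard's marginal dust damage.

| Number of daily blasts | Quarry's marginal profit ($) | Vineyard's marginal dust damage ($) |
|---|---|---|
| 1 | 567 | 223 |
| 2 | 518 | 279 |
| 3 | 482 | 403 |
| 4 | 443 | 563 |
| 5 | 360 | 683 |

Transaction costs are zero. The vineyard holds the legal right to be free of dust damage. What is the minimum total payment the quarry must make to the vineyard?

$905

Efficient level: marginal profit ≥ marginal dust damage through level 3, so k* = 3.
With the vineyard holding the right, the quarry must at least compensate total damage at k*: 223 + 279 + 403 = 905.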